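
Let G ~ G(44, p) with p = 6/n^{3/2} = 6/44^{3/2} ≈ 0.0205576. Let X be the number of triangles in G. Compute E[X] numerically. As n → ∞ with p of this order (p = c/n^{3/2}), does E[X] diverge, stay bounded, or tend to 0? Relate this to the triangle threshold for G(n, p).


Number of potential triangles: C(44, 3) = 13244.
Each occurs with probability p³ ≈ (0.0205576)³ ≈ 8.68793788e-06.
By linearity: E[X] = C(44, 3)·p³ ≈ 13244 · 8.68793788e-06 ≈ 0.115063.
Since α = 3/2 > 1, p = c/n^{3/2} = o(1/n) is below the triangle threshold p ~ 1/n. Asymptotically E[X] ~ (c³/6)·n^{3(1−α)} = (6³/6)·n^{-1.5} → 0, so by Markov's inequality G has no triangles w.h.p.

E[X] ≈ 0.115063; in regime p = Θ(1/n^{3/2}) E[X] tends to 0 (below the triangle threshold p ~ 1/n).


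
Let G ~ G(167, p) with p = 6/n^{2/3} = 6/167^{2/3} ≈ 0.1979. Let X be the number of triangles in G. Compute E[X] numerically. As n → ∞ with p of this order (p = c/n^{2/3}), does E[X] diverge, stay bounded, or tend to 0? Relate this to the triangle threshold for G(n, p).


Number of potential triangles: C(167, 3) = 762355.
Each occurs with probability p³ ≈ (0.1979)³ ≈ 7.744989e-03.
By linearity: E[X] = C(167, 3)·p³ ≈ 762355 · 7.744989e-03 ≈ 5904.4311.
Since α = 2/3 < 1, p = c/n^{2/3} ≫ 1/n is above the triangle threshold p ~ 1/n. Asymptotically E[X] ~ (c³/6)·n^{3(1−α)} = (6³/6)·n^{1} → ∞; triangles are abundant w.h.p.

E[X] ≈ 5904.4311; in regime p = Θ(1/n^{2/3}) E[X] diverges (above the triangle threshold p ~ 1/n).


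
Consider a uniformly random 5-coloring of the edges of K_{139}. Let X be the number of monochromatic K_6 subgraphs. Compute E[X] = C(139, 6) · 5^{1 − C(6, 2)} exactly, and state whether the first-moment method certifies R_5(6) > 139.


E[X] = C(139, 6) · 5^{1 − 15} = 8979650478 · 5^{−14} = 8979650478/6103515625.
As a reduced fraction: E[X] = 8979650478/6103515625 ≈ 1.471.
Is E[X] < 1? NO.
Since E[X] ≥ 1, the first-moment bound is inconclusive at n = 139; it does NOT by itself certify R_5(6) > 139.

E[X] = 8979650478/6103515625 ≈ 1.471; E[X] ≥ 1; first-moment method inconclusive here.


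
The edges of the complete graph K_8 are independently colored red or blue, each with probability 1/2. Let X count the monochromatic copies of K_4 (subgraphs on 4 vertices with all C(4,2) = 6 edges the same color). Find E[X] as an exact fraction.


Let X = Σ_S X_S over the C(8, 4) = 70 subsets S of size 4, where X_S = 1 if the K_4 on S is monochromatic.
For a fixed S, the K_4 on S has C(4, 2) = 6 edges. P[all 6 edges red] = (1/2)^6, and likewise for blue, so P[monochromatic] = 2·(1/2)^6 = 2^{1 − 6} = 1/32.
Summing: E[X] = C(8, 4) · 2^{1 − 6} = 70 · 1/32 = 35/16.
Numerically: E[X] ≈ 2.18750.

E[X] = C(8,4)·2^(1−C(4,2)) = 35/16 ≈ 2.18750.


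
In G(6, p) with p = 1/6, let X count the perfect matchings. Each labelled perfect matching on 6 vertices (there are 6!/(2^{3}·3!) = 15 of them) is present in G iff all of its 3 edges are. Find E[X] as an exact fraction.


K_6 has 6!/(2^{3}·3!) = 15 labelled perfect matchings.
For each such perfect matching H, let X_H = 1 if all 3 edges of H are present in G. Then P[X_H = 1] = p^{3} = (1/6)^{3} = 1/216.
Summing the indicators: E[X] = Σ_H E[X_H] = 15 · p^{3} = 15 · 1/216 = 5/72.
Numerically: E[X] ≈ 0.0694.

E[X] = 15 · (1/6)^{3} = 5/72 ≈ 0.0694.


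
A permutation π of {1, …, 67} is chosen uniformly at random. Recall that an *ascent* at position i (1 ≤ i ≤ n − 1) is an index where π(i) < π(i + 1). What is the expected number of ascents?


Write X = Σ X_I over i = 1, …, 66, with X_I the indicator of one ascent.
There are 66 indicators.
For each fixed i, the pair (π(i), π(i+1)) is a uniformly random ordered pair of distinct values from {1, …, 67}; by symmetry P[π(i) < π(i+1)] = 1/2.
By linearity: E[X] = 66 · (1/2) = (67 − 1) · (1/2) = 33 ≈ 33.00000.

E[X] = 33 = 33.00000.


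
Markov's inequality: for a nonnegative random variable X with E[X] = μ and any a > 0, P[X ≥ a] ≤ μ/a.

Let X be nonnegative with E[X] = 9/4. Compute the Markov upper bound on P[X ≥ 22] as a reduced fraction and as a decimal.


μ = E[X] = 9/4, a = 22.
Markov: P[X ≥ 22] ≤ μ/a = (9/4)/22 = 9/88.
Numerically: ≈ 0.10227.
(Since a = 22 > μ = 2.25000, the bound 9/88 is < 1 and informative.)

P[X ≥ 22] ≤ 9/88 ≈ 0.10227.


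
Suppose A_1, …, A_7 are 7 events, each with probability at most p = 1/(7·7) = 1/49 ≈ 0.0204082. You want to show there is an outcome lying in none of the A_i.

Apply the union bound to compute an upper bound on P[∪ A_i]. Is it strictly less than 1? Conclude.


Union bound: P[∪_{i=1}^{7} A_i] ≤ Σ_i P[A_i] ≤ 7·p = 7·(1/49) = 1/7.
Numerically: 1/7 ≈ 0.1428571.
Is 1/7 < 1? YES.
Since P[∪ A_i] ≤ 1/7 < 1, the complement has P[∩ A_i^c] ≥ 1 − 1/7 = 6/7 > 0, so some outcome avoids every A_i.

7·p = 1/7 ≈ 0.1428571; existence CERTIFIED by the union bound.


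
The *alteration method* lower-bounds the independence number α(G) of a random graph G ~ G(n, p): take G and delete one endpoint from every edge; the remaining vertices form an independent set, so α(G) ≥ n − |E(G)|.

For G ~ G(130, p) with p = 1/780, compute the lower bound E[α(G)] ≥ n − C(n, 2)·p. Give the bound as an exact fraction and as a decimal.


E[|E(G)|] = C(130, 2)·p = 8385 · (1/780) = 43/4.
E[α(G)] ≥ n − E[|E(G)|] = 130 − 43/4 = 477/4.
Numerically: ≈ 119.250.
(This is only a lower bound; the true E[α(G)] may be larger.)

E[α(G)] ≥ 477/4 ≈ 119.250.


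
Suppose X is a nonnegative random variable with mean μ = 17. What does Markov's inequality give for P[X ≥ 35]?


μ = E[X] = 17, a = 35.
Markov: P[X ≥ 35] ≤ μ/a = (17)/35 = 17/35.
Numerically: ≈ 0.48571.
(Since a = 35 > μ = 17.00000, the bound 17/35 is < 1 and informative.)

P[X ≥ 35] ≤ 17/35 ≈ 0.48571.


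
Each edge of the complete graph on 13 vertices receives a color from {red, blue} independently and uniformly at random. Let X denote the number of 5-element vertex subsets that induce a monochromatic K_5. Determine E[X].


Let X = Σ_S X_S over the C(13, 5) = 1287 subsets S of size 5, where X_S = 1 if the K_5 on S is monochromatic.
For a fixed S, the K_5 on S has C(5, 2) = 10 edges. P[all 10 edges red] = (1/2)^10, and likewise for blue, so P[monochromatic] = 2·(1/2)^10 = 2^{1 − 10} = 1/512.
Summing: E[X] = C(13, 5) · 2^{1 − 10} = 1287 · 1/512 = 1287/512.
Numerically: E[X] ≈ 2.513672.

E[X] = C(13,5)·2^(1−C(5,2)) = 1287/512 ≈ 2.513672.


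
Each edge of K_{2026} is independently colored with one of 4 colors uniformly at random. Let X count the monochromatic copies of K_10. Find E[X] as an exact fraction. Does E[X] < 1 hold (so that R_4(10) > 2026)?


E[X] = C(2026, 10) · 4^{1 − 45} = 314029205130126398094885285 · 4^{−44} = 314029205130126398094885285/309485009821345068724781056.
As a reduced fraction: E[X] = 314029205130126398094885285/309485009821345068724781056 ≈ 1.0147.
Is E[X] < 1? NO.
Since E[X] ≥ 1, the first-moment bound is inconclusive at n = 2026; it does NOT by itself certify R_4(10) > 2026.

E[X] = 314029205130126398094885285/309485009821345068724781056 ≈ 1.0147; E[X] ≥ 1; first-moment method inconclusive here.


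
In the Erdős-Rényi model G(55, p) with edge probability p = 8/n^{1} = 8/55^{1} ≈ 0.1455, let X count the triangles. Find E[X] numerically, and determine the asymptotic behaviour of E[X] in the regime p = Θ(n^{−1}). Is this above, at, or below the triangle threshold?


Number of potential triangles: C(55, 3) = 26235.
Each occurs with probability p³ ≈ (0.1455)³ ≈ 3.077385e-03.
By linearity: E[X] = C(55, 3)·p³ ≈ 26235 · 3.077385e-03 ≈ 80.7352.
Here α = 1, so p = 8/n is exactly at the triangle threshold p ~ 1/n. Asymptotically E[X] → c³/6 = 8³/6 = 256/3 ≈ 85.3333, a bounded constant. In this regime the triangle count is asymptotically Poisson(c³/6).

E[X] ≈ 80.7352; in regime p = Θ(1/n^{1}) E[X] stays bounded (at the triangle threshold p ~ 1/n).


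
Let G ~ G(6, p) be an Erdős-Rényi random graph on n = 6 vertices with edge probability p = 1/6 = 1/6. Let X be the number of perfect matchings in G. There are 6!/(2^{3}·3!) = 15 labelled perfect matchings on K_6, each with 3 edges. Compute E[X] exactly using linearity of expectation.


K_6 has 6!/(2^{3}·3!) = 15 labelled perfect matchings.
For each such perfect matching H, let X_H = 1 if all 3 edges of H are present in G. Then P[X_H = 1] = p^{3} = (1/6)^{3} = 1/216.
By linearity of expectation: E[X] = Σ_H E[X_H] = 15 · p^{3} = 15 · 1/216 = 5/72.
Numerically: E[X] ≈ 0.069444.

E[X] = 15 · (1/6)^{3} = 5/72 ≈ 0.069444.


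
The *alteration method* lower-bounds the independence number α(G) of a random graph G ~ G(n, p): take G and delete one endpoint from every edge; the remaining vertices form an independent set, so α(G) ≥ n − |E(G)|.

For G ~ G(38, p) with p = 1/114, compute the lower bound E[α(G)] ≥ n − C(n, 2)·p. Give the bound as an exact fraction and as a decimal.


E[|E(G)|] = C(38, 2)·p = 703 · (1/114) = 37/6.
E[α(G)] ≥ n − E[|E(G)|] = 38 − 37/6 = 191/6.
Numerically: ≈ 31.8333.
(This is only a lower bound; the true E[α(G)] may be larger.)

E[α(G)] ≥ 191/6 ≈ 31.8333.


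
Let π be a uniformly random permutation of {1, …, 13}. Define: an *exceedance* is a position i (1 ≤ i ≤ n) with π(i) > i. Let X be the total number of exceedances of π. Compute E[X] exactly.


Write X = Σ_{i=1}^{13} X_i, where X_i = 1_{π(i) > i}.
For each fixed i, π(i) is uniform over {1, …, 13} (marginal of a uniform permutation), so P[π(i) > i] = (n − i)/n. Summing: Σ_{i=1}^{13} (n − i)/n = (0 + 1 + … + 12)/13 = 13(13 − 1)/(2·13) = (13 − 1)/2.
Hence E[X] = Σ_{i=1}^{13} (13 − i)/13 = 6 ≈ 6.000.

E[X] = 6 = 6.000.


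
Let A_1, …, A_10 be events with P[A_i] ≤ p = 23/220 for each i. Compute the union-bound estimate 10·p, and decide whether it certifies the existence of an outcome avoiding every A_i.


Union bound: P[∪_{i=1}^{10} A_i] ≤ Σ_i P[A_i] ≤ 10·p = 10·(23/220) = 23/22.
Numerically: 23/22 ≈ 1.045.
Is 23/22 < 1? NO.
Since the bound 23/22 is ≥ 1, the union bound is uninformative here; it does NOT by itself certify existence.

10·p = 23/22 ≈ 1.045; existence NOT certified by the union bound.


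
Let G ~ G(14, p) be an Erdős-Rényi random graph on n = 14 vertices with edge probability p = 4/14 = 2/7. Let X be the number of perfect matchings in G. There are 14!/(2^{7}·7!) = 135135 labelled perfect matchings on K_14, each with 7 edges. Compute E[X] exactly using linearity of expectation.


K_14 has 14!/(2^{7}·7!) = 135135 labelled perfect matchings.
For each such perfect matching H, let X_H = 1 if all 7 edges of H are present in G. Then P[X_H = 1] = p^{7} = (2/7)^{7} = 128/823543.
By linearity of expectation: E[X] = Σ_H E[X_H] = 135135 · p^{7} = 135135 · 128/823543 = 2471040/117649.
Numerically: E[X] ≈ 21.

E[X] = 135135 · (2/7)^{7} = 2471040/117649 ≈ 21.


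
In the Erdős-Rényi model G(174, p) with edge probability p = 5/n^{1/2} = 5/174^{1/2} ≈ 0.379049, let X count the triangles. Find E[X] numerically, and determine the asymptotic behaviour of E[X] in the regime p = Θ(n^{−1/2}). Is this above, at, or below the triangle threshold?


Number of potential triangles: C(174, 3) = 862924.
Each occurs with probability p³ ≈ (0.379049)³ ≈ 5.44610663e-02.
By linearity: E[X] = C(174, 3)·p³ ≈ 862924 · 5.44610663e-02 ≈ 46995.761218.
Since α = 1/2 < 1, p = c/n^{1/2} ≫ 1/n is above the triangle threshold p ~ 1/n. Asymptotically E[X] ~ (c³/6)·n^{3(1−α)} = (5³/6)·n^{1.5} → ∞; triangles are abundant w.h.p.

E[X] ≈ 46995.761218; in regime p = Θ(1/n^{1/2}) E[X] diverges (above the triangle threshold p ~ 1/n).


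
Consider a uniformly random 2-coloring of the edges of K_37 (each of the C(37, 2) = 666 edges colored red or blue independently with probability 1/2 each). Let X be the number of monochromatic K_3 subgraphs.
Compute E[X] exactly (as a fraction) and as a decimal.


Let X = Σ_S X_S over the C(37, 3) = 7770 subsets S of size 3, where X_S = 1 if the K_3 on S is monochromatic.
For a fixed S, the K_3 on S has C(3, 2) = 3 edges. P[all 3 edges red] = (1/2)^3, and likewise for blue, so P[monochromatic] = 2·(1/2)^3 = 2^{1 − 3} = 1/4.
By linearity: E[X] = C(37, 3) · 2^{1 − 3} = 7770 · 1/4 = 3885/2.
Numerically: E[X] ≈ 1942.50000.

E[X] = C(37,3)·2^(1−C(3,2)) = 3885/2 ≈ 1942.50000.


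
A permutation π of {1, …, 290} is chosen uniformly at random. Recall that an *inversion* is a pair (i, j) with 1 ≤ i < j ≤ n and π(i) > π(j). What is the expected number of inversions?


Write X = Σ X_I over the C(290, 2) = 41905 pairs i < j, with X_I the indicator of one inversion.
There are 41905 indicators.
For each fixed pair i < j, the values π(i) and π(j) are two distinct elements of {1, …, 290} in uniformly random order; by symmetry P[π(i) > π(j)] = 1/2.
By linearity: E[X] = 41905 · (1/2) = C(290, 2) · (1/2) = 41905/2 = 41905/2 ≈ 20952.5000.

E[X] = 41905/2 = 20952.5000.


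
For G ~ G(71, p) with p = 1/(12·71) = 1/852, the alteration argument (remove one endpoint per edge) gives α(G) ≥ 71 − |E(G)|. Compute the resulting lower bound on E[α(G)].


E[|E(G)|] = C(71, 2)·p = 2485 · (1/852) = 35/12.
E[α(G)] ≥ n − E[|E(G)|] = 71 − 35/12 = 817/12.
Numerically: ≈ 68.08333.
(This is only a lower bound; the true E[α(G)] may be larger.)

E[α(G)] ≥ 817/12 ≈ 68.08333.


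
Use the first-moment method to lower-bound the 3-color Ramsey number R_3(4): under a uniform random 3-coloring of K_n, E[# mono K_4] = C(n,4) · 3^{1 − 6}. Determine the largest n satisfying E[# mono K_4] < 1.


We need C(n, 4) · 3^{1 − 6} < 1, i.e. C(n, 4) < 3^{6 − 1} = 243.
Check values of n near the boundary:
  n = 9: C(9, 4) = 126; 126 < 243? YES
  n = 10: C(10, 4) = 210; 210 < 243? YES
  n = 11: C(11, 4) = 330; 330 < 243? NO
The largest n with C(n, 4) < 243 is n = 10 (where E[X] = 70/81 ≈ 0.8641975). Hence R_3(4) > 10, i.e. R_3(4) ≥ 11.

Largest n = 10; hence R_3(4) > 10.


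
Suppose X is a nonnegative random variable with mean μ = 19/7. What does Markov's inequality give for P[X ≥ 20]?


μ = E[X] = 19/7, a = 20.
Markov: P[X ≥ 20] ≤ μ/a = (19/7)/20 = 19/140.
Numerically: ≈ 0.136.
(Since a = 20 > μ = 2.714, the bound 19/140 is < 1 and informative.)

P[X ≥ 20] ≤ 19/140 ≈ 0.136.


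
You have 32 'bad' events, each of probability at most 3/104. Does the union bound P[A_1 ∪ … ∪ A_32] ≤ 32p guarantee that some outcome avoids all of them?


Union bound: P[∪_{i=1}^{32} A_i] ≤ Σ_i P[A_i] ≤ 32·p = 32·(3/104) = 12/13.
Numerically: 12/13 ≈ 0.92308.
Is 12/13 < 1? YES.
Since P[∪ A_i] ≤ 12/13 < 1, the complement has P[∩ A_i^c] ≥ 1 − 12/13 = 1/13 > 0, so some outcome avoids every A_i.

32·p = 12/13 ≈ 0.92308; existence CERTIFIED by the union bound.


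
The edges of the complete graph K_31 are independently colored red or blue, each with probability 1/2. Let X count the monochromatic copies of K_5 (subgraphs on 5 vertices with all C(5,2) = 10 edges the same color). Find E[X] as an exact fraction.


Let X = Σ_S X_S over the C(31, 5) = 169911 subsets S of size 5, where X_S = 1 if the K_5 on S is monochromatic.
For a fixed S, the K_5 on S has C(5, 2) = 10 edges. P[all 10 edges red] = (1/2)^10, and likewise for blue, so P[monochromatic] = 2·(1/2)^10 = 2^{1 − 10} = 1/512.
By linearity of expectation: E[X] = C(31, 5) · 2^{1 − 10} = 169911 · 1/512 = 169911/512.
Numerically: E[X] ≈ 331.8574.

E[X] = C(31,5)·2^(1−C(5,2)) = 169911/512 ≈ 331.8574.


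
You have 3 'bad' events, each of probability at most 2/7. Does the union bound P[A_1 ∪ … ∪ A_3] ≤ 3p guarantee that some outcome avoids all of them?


Union bound: P[∪_{i=1}^{3} A_i] ≤ Σ_i P[A_i] ≤ 3·p = 3·(2/7) = 6/7.
Numerically: 6/7 ≈ 0.857143.
Is 6/7 < 1? YES.
Since P[∪ A_i] ≤ 6/7 < 1, the complement has P[∩ A_i^c] ≥ 1 − 6/7 = 1/7 > 0, so some outcome avoids every A_i.

3·p = 6/7 ≈ 0.857143; existence CERTIFIED by the union bound.


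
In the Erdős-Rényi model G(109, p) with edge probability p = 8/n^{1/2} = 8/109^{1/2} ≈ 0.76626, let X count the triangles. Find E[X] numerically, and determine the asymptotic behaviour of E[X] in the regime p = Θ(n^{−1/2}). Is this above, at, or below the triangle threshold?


Number of potential triangles: C(109, 3) = 209934.
Each occurs with probability p³ ≈ (0.76626)³ ≈ 4.4991473e-01.
By linearity: E[X] = C(109, 3)·p³ ≈ 209934 · 4.4991473e-01 ≈ 94452.39938.
Since α = 1/2 < 1, p = c/n^{1/2} ≫ 1/n is above the triangle threshold p ~ 1/n. Asymptotically E[X] ~ (c³/6)·n^{3(1−α)} = (8³/6)·n^{1.5} → ∞; triangles are abundant w.h.p.

E[X] ≈ 94452.39938; in regime p = Θ(1/n^{1/2}) E[X] diverges (above the triangle threshold p ~ 1/n).


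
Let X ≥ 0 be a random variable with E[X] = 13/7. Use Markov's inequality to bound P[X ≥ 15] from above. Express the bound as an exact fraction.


μ = E[X] = 13/7, a = 15.
Markov: P[X ≥ 15] ≤ μ/a = (13/7)/15 = 13/105.
Numerically: ≈ 0.124.
(Since a = 15 > μ = 1.857, the bound 13/105 is < 1 and informative.)

P[X ≥ 15] ≤ 13/105 ≈ 0.124.


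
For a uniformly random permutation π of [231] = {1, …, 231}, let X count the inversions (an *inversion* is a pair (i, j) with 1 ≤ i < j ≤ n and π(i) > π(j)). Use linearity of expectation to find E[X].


Write X = Σ X_I over the C(231, 2) = 26565 pairs i < j, with X_I the indicator of one inversion.
There are 26565 indicators.
For each fixed pair i < j, the values π(i) and π(j) are two distinct elements of {1, …, 231} in uniformly random order; by symmetry P[π(i) > π(j)] = 1/2.
By linearity: E[X] = 26565 · (1/2) = C(231, 2) · (1/2) = 26565/2 = 26565/2 ≈ 13282.500000.

E[X] = 26565/2 = 13282.500000.


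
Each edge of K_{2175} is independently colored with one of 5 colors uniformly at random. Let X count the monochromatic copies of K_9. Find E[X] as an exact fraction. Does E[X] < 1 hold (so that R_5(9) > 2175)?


E[X] = C(2175, 9) · 5^{1 − 36} = 2952382442121838483046575 · 5^{−35} = 2952382442121838483046575/2910383045673370361328125.
As a reduced fraction: E[X] = 118095297684873539321863/116415321826934814453125 ≈ 1.0144.
Is E[X] < 1? NO.
Since E[X] ≥ 1, the first-moment bound is inconclusive at n = 2175; it does NOT by itself certify R_5(9) > 2175.

E[X] = 118095297684873539321863/116415321826934814453125 ≈ 1.0144; E[X] ≥ 1; first-moment method inconclusive here.


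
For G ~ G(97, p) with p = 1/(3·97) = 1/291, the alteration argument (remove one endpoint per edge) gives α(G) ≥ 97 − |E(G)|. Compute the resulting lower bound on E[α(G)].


E[|E(G)|] = C(97, 2)·p = 4656 · (1/291) = 16.
E[α(G)] ≥ n − E[|E(G)|] = 97 − 16 = 81.
Numerically: ≈ 81.000000.
(This is only a lower bound; the true E[α(G)] may be larger.)

E[α(G)] ≥ 81 ≈ 81.000000.


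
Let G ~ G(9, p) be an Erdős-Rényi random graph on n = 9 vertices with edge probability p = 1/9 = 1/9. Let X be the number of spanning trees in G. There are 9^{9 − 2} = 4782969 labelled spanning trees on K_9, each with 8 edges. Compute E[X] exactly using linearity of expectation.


K_9 has 9^{9 − 2} = 4782969 labelled spanning trees.
For each such spanning tree H, let X_H = 1 if all 8 edges of H are present in G. Then P[X_H = 1] = p^{8} = (1/9)^{8} = 1/43046721.
Summing the indicators: E[X] = Σ_H E[X_H] = 4782969 · p^{8} = 4782969 · 1/43046721 = 1/9.
Numerically: E[X] ≈ 0.111111.

E[X] = 4782969 · (1/9)^{8} = 1/9 ≈ 0.111111.


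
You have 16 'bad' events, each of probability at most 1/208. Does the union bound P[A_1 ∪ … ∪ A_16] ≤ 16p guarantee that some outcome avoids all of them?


Union bound: P[∪_{i=1}^{16} A_i] ≤ Σ_i P[A_i] ≤ 16·p = 16·(1/208) = 1/13.
Numerically: 1/13 ≈ 0.0769.
Is 1/13 < 1? YES.
Since P[∪ A_i] ≤ 1/13 < 1, the complement has P[∩ A_i^c] ≥ 1 − 1/13 = 12/13 > 0, so some outcome avoids every A_i.

16·p = 1/13 ≈ 0.0769; existence CERTIFIED by the union bound.


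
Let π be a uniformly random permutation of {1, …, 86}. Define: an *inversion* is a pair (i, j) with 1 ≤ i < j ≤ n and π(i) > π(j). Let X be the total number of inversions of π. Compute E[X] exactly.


Write X = Σ X_I over the C(86, 2) = 3655 pairs i < j, with X_I the indicator of one inversion.
There are 3655 indicators.
For each fixed pair i < j, the values π(i) and π(j) are two distinct elements of {1, …, 86} in uniformly random order; by symmetry P[π(i) > π(j)] = 1/2.
By linearity: E[X] = 3655 · (1/2) = C(86, 2) · (1/2) = 3655/2 = 3655/2 ≈ 1827.50000.

E[X] = 3655/2 = 1827.50000.


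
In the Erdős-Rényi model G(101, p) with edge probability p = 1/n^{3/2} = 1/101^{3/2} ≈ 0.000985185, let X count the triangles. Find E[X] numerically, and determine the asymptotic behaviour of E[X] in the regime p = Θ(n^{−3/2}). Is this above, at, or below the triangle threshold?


Number of potential triangles: C(101, 3) = 166650.
Each occurs with probability p³ ≈ (0.000985185)³ ≈ 9.56211182e-10.
By linearity: E[X] = C(101, 3)·p³ ≈ 166650 · 9.56211182e-10 ≈ 0.000159.
Since α = 3/2 > 1, p = c/n^{3/2} = o(1/n) is below the triangle threshold p ~ 1/n. Asymptotically E[X] ~ (c³/6)·n^{3(1−α)} = (1³/6)·n^{-1.5} → 0, so by Markov's inequality G has no triangles w.h.p.

E[X] ≈ 0.000159; in regime p = Θ(1/n^{3/2}) E[X] tends to 0 (below the triangle threshold p ~ 1/n).


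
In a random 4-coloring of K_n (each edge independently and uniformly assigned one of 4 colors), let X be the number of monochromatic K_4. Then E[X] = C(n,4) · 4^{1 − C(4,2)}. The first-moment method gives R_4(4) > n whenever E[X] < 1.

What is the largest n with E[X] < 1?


We need C(n, 4) · 4^{1 − 6} < 1, i.e. C(n, 4) < 4^{6 − 1} = 1024.
Check values of n near the boundary:
  n = 11: C(11, 4) = 330; 330 < 1024? YES
  n = 12: C(12, 4) = 495; 495 < 1024? YES
  n = 13: C(13, 4) = 715; 715 < 1024? YES
  n = 14: C(14, 4) = 1001; 1001 < 1024? YES
  n = 15: C(15, 4) = 1365; 1365 < 1024? NO
The largest n with C(n, 4) < 1024 is n = 14 (where E[X] = 1001/1024 ≈ 0.9775). Hence R_4(4) > 14, i.e. R_4(4) ≥ 15.

Largest n = 14; hence R_4(4) > 14.


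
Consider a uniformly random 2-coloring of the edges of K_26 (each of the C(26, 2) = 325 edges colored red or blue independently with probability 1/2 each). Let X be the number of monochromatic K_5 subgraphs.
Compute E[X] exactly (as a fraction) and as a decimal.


Let X = Σ_S X_S over the C(26, 5) = 65780 subsets S of size 5, where X_S = 1 if the K_5 on S is monochromatic.
For a fixed S, the K_5 on S has C(5, 2) = 10 edges. P[all 10 edges red] = (1/2)^10, and likewise for blue, so P[monochromatic] = 2·(1/2)^10 = 2^{1 − 10} = 1/512.
By linearity of expectation: E[X] = C(26, 5) · 2^{1 − 10} = 65780 · 1/512 = 16445/128.
Numerically: E[X] ≈ 128.477.

E[X] = C(26,5)·2^(1−C(5,2)) = 16445/128 ≈ 128.477.


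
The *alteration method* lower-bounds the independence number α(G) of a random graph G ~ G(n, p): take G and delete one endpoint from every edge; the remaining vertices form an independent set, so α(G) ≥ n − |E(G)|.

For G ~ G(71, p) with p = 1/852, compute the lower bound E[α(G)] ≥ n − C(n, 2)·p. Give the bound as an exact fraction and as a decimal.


E[|E(G)|] = C(71, 2)·p = 2485 · (1/852) = 35/12.
E[α(G)] ≥ n − E[|E(G)|] = 71 − 35/12 = 817/12.
Numerically: ≈ 68.0833.
(This is only a lower bound; the true E[α(G)] may be larger.)

E[α(G)] ≥ 817/12 ≈ 68.0833.


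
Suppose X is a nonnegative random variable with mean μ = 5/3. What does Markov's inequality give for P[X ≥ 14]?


μ = E[X] = 5/3, a = 14.
Markov: P[X ≥ 14] ≤ μ/a = (5/3)/14 = 5/42.
Numerically: ≈ 0.119048.
(Since a = 14 > μ = 1.666667, the bound 5/42 is < 1 and informative.)

P[X ≥ 14] ≤ 5/42 ≈ 0.119048.


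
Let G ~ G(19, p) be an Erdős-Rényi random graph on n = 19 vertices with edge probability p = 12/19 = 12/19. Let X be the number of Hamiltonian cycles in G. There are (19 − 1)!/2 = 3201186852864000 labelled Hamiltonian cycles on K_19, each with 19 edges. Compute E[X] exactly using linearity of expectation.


K_19 has (19 − 1)!/2 = 3201186852864000 labelled Hamiltonian cycles.
For each such Hamiltonian cycle H, let X_H = 1 if all 19 edges of H are present in G. Then P[X_H = 1] = p^{19} = (12/19)^{19} = 319479999370622926848/1978419655660313589123979.
By linearity of expectation: E[X] = Σ_H E[X_H] = 3201186852864000 · p^{19} = 3201186852864000 · 319479999370622926848/1978419655660313589123979 = 1022715173738237107931793611292672000/1978419655660313589123979.
Numerically: E[X] ≈ 5.16935e+11.

E[X] = 3201186852864000 · (12/19)^{19} = 1022715173738237107931793611292672000/1978419655660313589123979 ≈ 5.16935e+11.


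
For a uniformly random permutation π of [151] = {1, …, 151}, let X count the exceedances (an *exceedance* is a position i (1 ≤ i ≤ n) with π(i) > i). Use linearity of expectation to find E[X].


Write X = Σ_{i=1}^{151} X_i, where X_i = 1_{π(i) > i}.
For each fixed i, π(i) is uniform over {1, …, 151} (marginal of a uniform permutation), so P[π(i) > i] = (n − i)/n. Summing: Σ_{i=1}^{151} (n − i)/n = (0 + 1 + … + 150)/151 = 151(151 − 1)/(2·151) = (151 − 1)/2.
Hence E[X] = Σ_{i=1}^{151} (151 − i)/151 = 75 ≈ 75.0000.

E[X] = 75 = 75.0000.


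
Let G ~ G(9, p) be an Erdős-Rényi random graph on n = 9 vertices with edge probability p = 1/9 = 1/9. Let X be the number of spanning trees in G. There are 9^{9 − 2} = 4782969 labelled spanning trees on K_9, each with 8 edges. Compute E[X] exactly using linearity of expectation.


K_9 has 9^{9 − 2} = 4782969 labelled spanning trees.
For each such spanning tree H, let X_H = 1 if all 8 edges of H are present in G. Then P[X_H = 1] = p^{8} = (1/9)^{8} = 1/43046721.
Summing the indicators: E[X] = Σ_H E[X_H] = 4782969 · p^{8} = 4782969 · 1/43046721 = 1/9.
Numerically: E[X] ≈ 0.1111.

E[X] = 4782969 · (1/9)^{8} = 1/9 ≈ 0.1111.


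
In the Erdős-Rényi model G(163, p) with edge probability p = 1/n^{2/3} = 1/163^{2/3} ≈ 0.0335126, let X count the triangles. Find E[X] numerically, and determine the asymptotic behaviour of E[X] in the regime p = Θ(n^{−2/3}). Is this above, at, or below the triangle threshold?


Number of potential triangles: C(163, 3) = 708561.
Each occurs with probability p³ ≈ (0.0335126)³ ≈ 3.76378486e-05.
By linearity: E[X] = C(163, 3)·p³ ≈ 708561 · 3.76378486e-05 ≈ 26.668712.
Since α = 2/3 < 1, p = c/n^{2/3} ≫ 1/n is above the triangle threshold p ~ 1/n. Asymptotically E[X] ~ (c³/6)·n^{3(1−α)} = (1³/6)·n^{1} → ∞; triangles are abundant w.h.p.

E[X] ≈ 26.668712; in regime p = Θ(1/n^{2/3}) E[X] diverges (above the triangle threshold p ~ 1/n).


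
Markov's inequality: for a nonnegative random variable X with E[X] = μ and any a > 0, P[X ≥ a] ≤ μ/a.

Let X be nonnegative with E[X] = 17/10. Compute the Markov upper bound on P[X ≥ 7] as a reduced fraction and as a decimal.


μ = E[X] = 17/10, a = 7.
Markov: P[X ≥ 7] ≤ μ/a = (17/10)/7 = 17/70.
Numerically: ≈ 0.24286.
(Since a = 7 > μ = 1.70000, the bound 17/70 is < 1 and informative.)

P[X ≥ 7] ≤ 17/70 ≈ 0.24286.


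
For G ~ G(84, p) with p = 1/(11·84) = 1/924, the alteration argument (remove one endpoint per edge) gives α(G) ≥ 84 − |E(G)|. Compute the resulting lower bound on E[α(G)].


E[|E(G)|] = C(84, 2)·p = 3486 · (1/924) = 83/22.
E[α(G)] ≥ n − E[|E(G)|] = 84 − 83/22 = 1765/22.
Numerically: ≈ 80.227.
(This is only a lower bound; the true E[α(G)] may be larger.)

E[α(G)] ≥ 1765/22 ≈ 80.227.


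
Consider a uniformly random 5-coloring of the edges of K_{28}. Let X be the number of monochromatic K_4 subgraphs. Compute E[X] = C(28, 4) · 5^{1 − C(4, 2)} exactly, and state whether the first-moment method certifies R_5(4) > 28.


E[X] = C(28, 4) · 5^{1 − 6} = 20475 · 5^{−5} = 20475/3125.
As a reduced fraction: E[X] = 819/125 ≈ 6.55200.
Is E[X] < 1? NO.
Since E[X] ≥ 1, the first-moment bound is inconclusive at n = 28; it does NOT by itself certify R_5(4) > 28.

E[X] = 819/125 ≈ 6.55200; E[X] ≥ 1; first-moment method inconclusive here.


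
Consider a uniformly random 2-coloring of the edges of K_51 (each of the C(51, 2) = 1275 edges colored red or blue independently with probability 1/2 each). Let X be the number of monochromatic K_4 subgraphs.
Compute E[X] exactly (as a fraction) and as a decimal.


Let X = Σ_S X_S over the C(51, 4) = 249900 subsets S of size 4, where X_S = 1 if the K_4 on S is monochromatic.
For a fixed S, the K_4 on S has C(4, 2) = 6 edges. P[all 6 edges red] = (1/2)^6, and likewise for blue, so P[monochromatic] = 2·(1/2)^6 = 2^{1 − 6} = 1/32.
By linearity of expectation: E[X] = C(51, 4) · 2^{1 − 6} = 249900 · 1/32 = 62475/8.
Numerically: E[X] ≈ 7809.375000.

E[X] = C(51,4)·2^(1−C(4,2)) = 62475/8 ≈ 7809.375000.


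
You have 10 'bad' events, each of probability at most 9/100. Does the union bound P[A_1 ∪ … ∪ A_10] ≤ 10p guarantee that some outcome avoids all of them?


Union bound: P[∪_{i=1}^{10} A_i] ≤ Σ_i P[A_i] ≤ 10·p = 10·(9/100) = 9/10.
Numerically: 9/10 ≈ 0.90000.
Is 9/10 < 1? YES.
Since P[∪ A_i] ≤ 9/10 < 1, the complement has P[∩ A_i^c] ≥ 1 − 9/10 = 1/10 > 0, so some outcome avoids every A_i.

10·p = 9/10 ≈ 0.90000; existence CERTIFIED by the union bound.


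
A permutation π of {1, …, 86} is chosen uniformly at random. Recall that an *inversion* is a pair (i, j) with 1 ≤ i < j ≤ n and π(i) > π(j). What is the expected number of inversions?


Write X = Σ X_I over the C(86, 2) = 3655 pairs i < j, with X_I the indicator of one inversion.
There are 3655 indicators.
For each fixed pair i < j, the values π(i) and π(j) are two distinct elements of {1, …, 86} in uniformly random order; by symmetry P[π(i) > π(j)] = 1/2.
By linearity: E[X] = 3655 · (1/2) = C(86, 2) · (1/2) = 3655/2 = 3655/2 ≈ 1827.500000.

E[X] = 3655/2 = 1827.500000.


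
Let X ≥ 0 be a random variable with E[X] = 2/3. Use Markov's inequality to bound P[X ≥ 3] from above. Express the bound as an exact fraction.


μ = E[X] = 2/3, a = 3.
Markov: P[X ≥ 3] ≤ μ/a = (2/3)/3 = 2/9.
Numerically: ≈ 0.2222.
(Since a = 3 > μ = 0.6667, the bound 2/9 is < 1 and informative.)

P[X ≥ 3] ≤ 2/9 ≈ 0.2222.


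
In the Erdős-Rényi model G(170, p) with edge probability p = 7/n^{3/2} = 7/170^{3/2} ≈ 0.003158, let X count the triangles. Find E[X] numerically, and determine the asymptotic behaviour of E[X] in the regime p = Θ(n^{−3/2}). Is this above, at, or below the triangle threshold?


Number of potential triangles: C(170, 3) = 804440.
Each occurs with probability p³ ≈ (0.003158)³ ≈ 3.149735e-08.
By linearity: E[X] = C(170, 3)·p³ ≈ 804440 · 3.149735e-08 ≈ 0.0253.
Since α = 3/2 > 1, p = c/n^{3/2} = o(1/n) is below the triangle threshold p ~ 1/n. Asymptotically E[X] ~ (c³/6)·n^{3(1−α)} = (7³/6)·n^{-1.5} → 0, so by Markov's inequality G has no triangles w.h.p.

E[X] ≈ 0.0253; in regime p = Θ(1/n^{3/2}) E[X] tends to 0 (below the triangle threshold p ~ 1/n).


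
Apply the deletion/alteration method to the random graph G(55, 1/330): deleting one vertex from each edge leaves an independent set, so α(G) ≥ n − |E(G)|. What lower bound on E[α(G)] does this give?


E[|E(G)|] = C(55, 2)·p = 1485 · (1/330) = 9/2.
E[α(G)] ≥ n − E[|E(G)|] = 55 − 9/2 = 101/2.
Numerically: ≈ 50.50000.
(This is only a lower bound; the true E[α(G)] may be larger.)

E[α(G)] ≥ 101/2 ≈ 50.50000.


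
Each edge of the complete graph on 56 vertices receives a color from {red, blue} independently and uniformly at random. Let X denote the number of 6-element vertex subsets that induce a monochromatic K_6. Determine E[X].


Let X = Σ_S X_S over the C(56, 6) = 32468436 subsets S of size 6, where X_S = 1 if the K_6 on S is monochromatic.
For a fixed S, the K_6 on S has C(6, 2) = 15 edges. P[all 15 edges red] = (1/2)^15, and likewise for blue, so P[monochromatic] = 2·(1/2)^15 = 2^{1 − 15} = 1/16384.
By linearity: E[X] = C(56, 6) · 2^{1 − 15} = 32468436 · 1/16384 = 8117109/4096.
Numerically: E[X] ≈ 1981.716.

E[X] = C(56,6)·2^(1−C(6,2)) = 8117109/4096 ≈ 1981.716.


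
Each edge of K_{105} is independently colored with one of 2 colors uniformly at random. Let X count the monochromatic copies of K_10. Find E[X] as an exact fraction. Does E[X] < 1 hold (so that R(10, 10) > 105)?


E[X] = C(105, 10) · 2^{1 − 45} = 28848458598960 · 2^{−44} = 28848458598960/17592186044416.
As a reduced fraction: E[X] = 1803028662435/1099511627776 ≈ 1.6398.
Is E[X] < 1? NO.
Since E[X] ≥ 1, the first-moment bound is inconclusive at n = 105; it does NOT by itself certify R(10, 10) > 105.

E[X] = 1803028662435/1099511627776 ≈ 1.6398; E[X] ≥ 1; first-moment method inconclusive here.


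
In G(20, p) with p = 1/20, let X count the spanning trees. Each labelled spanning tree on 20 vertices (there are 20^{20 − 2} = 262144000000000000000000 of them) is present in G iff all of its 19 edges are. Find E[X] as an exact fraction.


K_20 has 20^{20 − 2} = 262144000000000000000000 labelled spanning trees.
For each such spanning tree H, let X_H = 1 if all 19 edges of H are present in G. Then P[X_H = 1] = p^{19} = (1/20)^{19} = 1/5242880000000000000000000.
Summing the indicators: E[X] = Σ_H E[X_H] = 262144000000000000000000 · p^{19} = 262144000000000000000000 · 1/5242880000000000000000000 = 1/20.
Numerically: E[X] ≈ 0.05.

E[X] = 262144000000000000000000 · (1/20)^{19} = 1/20 ≈ 0.05.


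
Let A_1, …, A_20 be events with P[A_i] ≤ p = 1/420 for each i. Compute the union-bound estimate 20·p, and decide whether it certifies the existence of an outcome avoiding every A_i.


Union bound: P[∪_{i=1}^{20} A_i] ≤ Σ_i P[A_i] ≤ 20·p = 20·(1/420) = 1/21.
Numerically: 1/21 ≈ 0.048.
Is 1/21 < 1? YES.
Since P[∪ A_i] ≤ 1/21 < 1, the complement has P[∩ A_i^c] ≥ 1 − 1/21 = 20/21 > 0, so some outcome avoids every A_i.

20·p = 1/21 ≈ 0.048; existence CERTIFIED by the union bound.


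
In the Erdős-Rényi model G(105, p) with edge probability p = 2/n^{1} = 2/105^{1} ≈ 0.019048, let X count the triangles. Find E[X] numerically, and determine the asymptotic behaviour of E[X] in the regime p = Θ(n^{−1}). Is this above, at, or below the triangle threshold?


Number of potential triangles: C(105, 3) = 187460.
Each occurs with probability p³ ≈ (0.019048)³ ≈ 6.9107008e-06.
By linearity: E[X] = C(105, 3)·p³ ≈ 187460 · 6.9107008e-06 ≈ 1.29548.
Here α = 1, so p = 2/n is exactly at the triangle threshold p ~ 1/n. Asymptotically E[X] → c³/6 = 2³/6 = 4/3 ≈ 1.33333, a bounded constant. In this regime the triangle count is asymptotically Poisson(c³/6).

E[X] ≈ 1.29548; in regime p = Θ(1/n^{1}) E[X] stays bounded (at the triangle threshold p ~ 1/n).


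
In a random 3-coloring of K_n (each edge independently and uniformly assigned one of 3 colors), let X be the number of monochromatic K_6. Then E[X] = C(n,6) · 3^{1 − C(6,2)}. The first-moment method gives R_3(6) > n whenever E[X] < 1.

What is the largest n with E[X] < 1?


We need C(n, 6) · 3^{1 − 15} < 1, i.e. C(n, 6) < 3^{15 − 1} = 4782969.
Check values of n near the boundary:
  n = 37: C(37, 6) = 2324784; 2324784 < 4782969? YES
  n = 38: C(38, 6) = 2760681; 2760681 < 4782969? YES
  n = 39: C(39, 6) = 3262623; 3262623 < 4782969? YES
  n = 40: C(40, 6) = 3838380; 3838380 < 4782969? YES
  n = 41: C(41, 6) = 4496388; 4496388 < 4782969? YES
  n = 42: C(42, 6) = 5245786; 5245786 < 4782969? NO
  n = 43: C(43, 6) = 6096454; 6096454 < 4782969? NO
The largest n with C(n, 6) < 4782969 is n = 41 (where E[X] = 1498796/1594323 ≈ 0.940083). Hence R_3(6) > 41, i.e. R_3(6) ≥ 42.

Largest n = 41; hence R_3(6) > 41.


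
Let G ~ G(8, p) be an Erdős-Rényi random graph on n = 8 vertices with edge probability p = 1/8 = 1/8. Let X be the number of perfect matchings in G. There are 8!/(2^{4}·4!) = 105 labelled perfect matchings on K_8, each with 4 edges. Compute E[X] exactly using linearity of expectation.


K_8 has 8!/(2^{4}·4!) = 105 labelled perfect matchings.
For each such perfect matching H, let X_H = 1 if all 4 edges of H are present in G. Then P[X_H = 1] = p^{4} = (1/8)^{4} = 1/4096.
Summing the indicators: E[X] = Σ_H E[X_H] = 105 · p^{4} = 105 · 1/4096 = 105/4096.
Numerically: E[X] ≈ 0.0256.

E[X] = 105 · (1/8)^{4} = 105/4096 ≈ 0.0256.


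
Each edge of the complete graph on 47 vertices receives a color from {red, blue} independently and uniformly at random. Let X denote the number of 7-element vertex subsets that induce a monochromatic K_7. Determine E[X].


Let X = Σ_S X_S over the C(47, 7) = 62891499 subsets S of size 7, where X_S = 1 if the K_7 on S is monochromatic.
For a fixed S, the K_7 on S has C(7, 2) = 21 edges. P[all 21 edges red] = (1/2)^21, and likewise for blue, so P[monochromatic] = 2·(1/2)^21 = 2^{1 − 21} = 1/1048576.
By linearity of expectation: E[X] = C(47, 7) · 2^{1 − 21} = 62891499 · 1/1048576 = 62891499/1048576.
Numerically: E[X] ≈ 59.97801.

E[X] = C(47,7)·2^(1−C(7,2)) = 62891499/1048576 ≈ 59.97801.


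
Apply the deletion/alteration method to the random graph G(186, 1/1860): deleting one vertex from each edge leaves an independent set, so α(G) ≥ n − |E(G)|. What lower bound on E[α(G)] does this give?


E[|E(G)|] = C(186, 2)·p = 17205 · (1/1860) = 37/4.
E[α(G)] ≥ n − E[|E(G)|] = 186 − 37/4 = 707/4.
Numerically: ≈ 176.750.
(This is only a lower bound; the true E[α(G)] may be larger.)

E[α(G)] ≥ 707/4 ≈ 176.750.


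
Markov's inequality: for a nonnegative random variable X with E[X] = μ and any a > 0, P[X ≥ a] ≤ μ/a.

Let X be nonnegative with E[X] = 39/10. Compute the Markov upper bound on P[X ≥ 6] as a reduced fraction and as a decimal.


μ = E[X] = 39/10, a = 6.
Markov: P[X ≥ 6] ≤ μ/a = (39/10)/6 = 13/20.
Numerically: ≈ 0.650000.
(Since a = 6 > μ = 3.900000, the bound 13/20 is < 1 and informative.)

P[X ≥ 6] ≤ 13/20 ≈ 0.650000.


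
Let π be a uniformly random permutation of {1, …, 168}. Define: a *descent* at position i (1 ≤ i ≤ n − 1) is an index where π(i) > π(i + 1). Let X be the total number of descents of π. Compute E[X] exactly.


Write X = Σ X_I over i = 1, …, 167, with X_I the indicator of one descent.
There are 167 indicators.
For each fixed i, the pair (π(i), π(i+1)) is a uniformly random ordered pair of distinct values from {1, …, 168}; by symmetry P[π(i) > π(i+1)] = 1/2.
By linearity: E[X] = 167 · (1/2) = (168 − 1) · (1/2) = 167/2 ≈ 83.50000.

E[X] = 167/2 = 83.50000.


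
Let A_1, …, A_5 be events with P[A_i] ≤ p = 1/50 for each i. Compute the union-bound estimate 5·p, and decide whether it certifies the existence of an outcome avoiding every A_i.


Union bound: P[∪_{i=1}^{5} A_i] ≤ Σ_i P[A_i] ≤ 5·p = 5·(1/50) = 1/10.
Numerically: 1/10 ≈ 0.100.
Is 1/10 < 1? YES.
Since P[∪ A_i] ≤ 1/10 < 1, the complement has P[∩ A_i^c] ≥ 1 − 1/10 = 9/10 > 0, so some outcome avoids every A_i.

5·p = 1/10 ≈ 0.100; existence CERTIFIED by the union bound.


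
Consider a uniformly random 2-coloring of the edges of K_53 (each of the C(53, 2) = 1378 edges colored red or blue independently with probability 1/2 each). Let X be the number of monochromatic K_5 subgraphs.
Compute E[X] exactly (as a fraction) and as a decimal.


Let X = Σ_S X_S over the C(53, 5) = 2869685 subsets S of size 5, where X_S = 1 if the K_5 on S is monochromatic.
For a fixed S, the K_5 on S has C(5, 2) = 10 edges. P[all 10 edges red] = (1/2)^10, and likewise for blue, so P[monochromatic] = 2·(1/2)^10 = 2^{1 − 10} = 1/512.
Summing: E[X] = C(53, 5) · 2^{1 − 10} = 2869685 · 1/512 = 2869685/512.
Numerically: E[X] ≈ 5604.853516.

E[X] = C(53,5)·2^(1−C(5,2)) = 2869685/512 ≈ 5604.853516.
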